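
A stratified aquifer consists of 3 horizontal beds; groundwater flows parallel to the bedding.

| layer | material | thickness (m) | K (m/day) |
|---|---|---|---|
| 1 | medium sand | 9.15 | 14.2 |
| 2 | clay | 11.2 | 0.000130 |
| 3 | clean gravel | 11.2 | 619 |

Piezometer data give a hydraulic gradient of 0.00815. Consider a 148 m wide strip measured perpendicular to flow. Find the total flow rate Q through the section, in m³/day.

Flow is parallel to layering, so each bed carries its own Darcy discharge and the transmissivities add.
Σ(K_i·b_i) = 14.2×9.15 + 0.000130×11.2 + 619×11.2 = 7063 m²/day.
Hydraulic gradient i = 0.00815.
Q = Σ(K_i·b_i) · W · i = 7063 × 148 × 0.008150 = 8519 m³/day.

8520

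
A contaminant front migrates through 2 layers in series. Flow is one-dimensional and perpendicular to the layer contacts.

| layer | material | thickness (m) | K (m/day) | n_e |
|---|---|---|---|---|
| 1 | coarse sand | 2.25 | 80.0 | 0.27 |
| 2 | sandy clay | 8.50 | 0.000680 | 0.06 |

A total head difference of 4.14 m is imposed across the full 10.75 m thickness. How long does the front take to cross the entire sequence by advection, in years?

With flow normal to the layers, continuity requires the same specific discharge q through every layer.
Σ(b_i/K_i) = 2.25/80.0 + 8.50/0.000680 = 12500 d.
q = Δh / Σ(b_i/K_i) = 4.14 / 12500 = 0.0003312 m/day.
In each layer the seepage velocity is v_i = q/n_i, so the layer transit time is t_i = b_i·n_i / q:
  layer 1 (coarse sand): t_1 = 2.25 × 0.27 / 0.0003312 = 1834 d
  layer 2 (sandy clay): t_2 = 8.50 × 0.06 / 0.0003312 = 1540 d
Total t = Σ t_i = 3374 days = 9.238 years.

9.24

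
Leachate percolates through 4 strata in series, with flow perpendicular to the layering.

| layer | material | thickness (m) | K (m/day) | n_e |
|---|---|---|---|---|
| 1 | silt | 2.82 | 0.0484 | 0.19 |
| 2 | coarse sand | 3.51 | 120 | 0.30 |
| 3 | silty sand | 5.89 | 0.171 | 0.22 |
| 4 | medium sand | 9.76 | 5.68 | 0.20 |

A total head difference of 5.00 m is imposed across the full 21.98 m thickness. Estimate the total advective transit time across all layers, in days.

91.4

With flow normal to the layers, continuity requires the same specific discharge q through every layer.
Σ(b_i/K_i) = 2.82/0.0484 + 3.51/120 + 5.89/0.171 + 9.76/5.68 = 94.46 d.
q = Δh / Σ(b_i/K_i) = 5.00 / 94.46 = 0.05293 m/day.
In each layer the seepage velocity is v_i = q/n_i, so the layer transit time is t_i = b_i·n_i / q:
  layer 1 (silt): t_1 = 2.82 × 0.19 / 0.05293 = 10.12 d
  layer 2 (coarse sand): t_2 = 3.51 × 0.30 / 0.05293 = 19.89 d
  layer 3 (silty sand): t_3 = 5.89 × 0.22 / 0.05293 = 24.48 d
  layer 4 (medium sand): t_4 = 9.76 × 0.20 / 0.05293 = 36.88 d
Total t = Σ t_i = 91.37 days.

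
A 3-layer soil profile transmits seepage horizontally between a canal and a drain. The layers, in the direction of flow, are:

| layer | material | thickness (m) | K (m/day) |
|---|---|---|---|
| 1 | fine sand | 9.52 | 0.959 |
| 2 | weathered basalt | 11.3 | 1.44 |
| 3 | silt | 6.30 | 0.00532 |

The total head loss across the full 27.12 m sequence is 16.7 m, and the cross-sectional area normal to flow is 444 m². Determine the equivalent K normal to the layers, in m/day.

0.0226

Flow is perpendicular to layering, so the layers act in series and the equivalent K is the thickness-weighted harmonic mean.
Total thickness L = 9.52 + 11.3 + 6.30 = 27.12 m.
Σ(b_i/K_i) = 9.52/0.959 + 11.3/1.44 + 6.30/0.00532 = 1202 d.
K_eq = L / Σ(b_i/K_i) = 27.12 / 1202 = 0.02256 m/day.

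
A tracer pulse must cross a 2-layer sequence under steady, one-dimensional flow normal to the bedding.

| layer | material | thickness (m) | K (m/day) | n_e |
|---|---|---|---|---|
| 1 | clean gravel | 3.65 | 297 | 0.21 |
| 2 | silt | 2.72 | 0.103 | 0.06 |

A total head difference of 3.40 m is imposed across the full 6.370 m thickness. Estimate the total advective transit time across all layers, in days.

7.22

With flow normal to the layers, continuity requires the same specific discharge q through every layer.
Σ(b_i/K_i) = 3.65/297 + 2.72/0.103 = 26.42 d.
q = Δh / Σ(b_i/K_i) = 3.40 / 26.42 = 0.1287 m/day.
In each layer the seepage velocity is v_i = q/n_i, so the layer transit time is t_i = b_i·n_i / q:
  layer 1 (clean gravel): t_1 = 3.65 × 0.21 / 0.1287 = 5.956 d
  layer 2 (silt): t_2 = 2.72 × 0.06 / 0.1287 = 1.268 d
Total t = Σ t_i = 7.224 days.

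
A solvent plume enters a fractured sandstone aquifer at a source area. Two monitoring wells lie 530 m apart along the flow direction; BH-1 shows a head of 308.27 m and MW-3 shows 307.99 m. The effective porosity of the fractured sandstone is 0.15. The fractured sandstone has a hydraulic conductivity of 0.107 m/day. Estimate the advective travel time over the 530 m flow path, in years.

Hydraulic gradient i = (308.27 − 307.99) / 530 = 0.28 / 530 = 0.0005283.
Darcy flux q = K · i = 0.1070 × 0.0005283 = 5.653e-05 m/day.
Seepage velocity v = q / n_e = 5.653e-05 / 0.15 = 0.0003769 m/day.
Travel time t = L / v = 530 / 0.0003769 = 1.406e+06 days = 3850 years.

3850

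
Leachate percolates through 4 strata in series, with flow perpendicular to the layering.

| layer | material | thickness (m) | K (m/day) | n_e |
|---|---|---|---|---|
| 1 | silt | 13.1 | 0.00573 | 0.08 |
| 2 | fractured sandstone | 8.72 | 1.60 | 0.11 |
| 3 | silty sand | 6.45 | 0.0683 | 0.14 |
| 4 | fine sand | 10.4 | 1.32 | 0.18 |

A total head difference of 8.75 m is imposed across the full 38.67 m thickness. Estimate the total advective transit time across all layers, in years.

3.58

With flow normal to the layers, continuity requires the same specific discharge q through every layer.
Σ(b_i/K_i) = 13.1/0.00573 + 8.72/1.60 + 6.45/0.0683 + 10.4/1.32 = 2394 d.
q = Δh / Σ(b_i/K_i) = 8.75 / 2394 = 0.003655 m/day.
In each layer the seepage velocity is v_i = q/n_i, so the layer transit time is t_i = b_i·n_i / q:
  layer 1 (silt): t_1 = 13.1 × 0.08 / 0.003655 = 286.7 d
  layer 2 (fractured sandstone): t_2 = 8.72 × 0.11 / 0.003655 = 262.4 d
  layer 3 (silty sand): t_3 = 6.45 × 0.14 / 0.003655 = 247.1 d
  layer 4 (fine sand): t_4 = 10.4 × 0.18 / 0.003655 = 512.2 d
Total t = Σ t_i = 1308 days = 3.582 years.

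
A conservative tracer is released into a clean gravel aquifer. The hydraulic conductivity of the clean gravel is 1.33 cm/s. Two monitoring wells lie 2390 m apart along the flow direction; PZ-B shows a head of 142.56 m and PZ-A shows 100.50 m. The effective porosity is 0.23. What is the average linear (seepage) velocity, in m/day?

87.9

Convert K: 1.33 cm/s × 864 = 1149 m/day.
Hydraulic gradient i = (142.56 − 100.50) / 2390 = 42.06 / 2390 = 0.01760.
Darcy flux q = K · i = 1149 × 0.01760 = 20.22 m/day.
Seepage velocity v = q / n_e = 20.22 / 0.23 = 87.92 m/day.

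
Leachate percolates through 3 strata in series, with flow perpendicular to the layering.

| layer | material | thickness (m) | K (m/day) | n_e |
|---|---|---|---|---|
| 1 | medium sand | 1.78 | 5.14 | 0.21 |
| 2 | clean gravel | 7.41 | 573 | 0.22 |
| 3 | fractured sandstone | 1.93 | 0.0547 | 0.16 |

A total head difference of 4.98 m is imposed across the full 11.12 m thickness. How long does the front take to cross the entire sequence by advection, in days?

16.6

With flow normal to the layers, continuity requires the same specific discharge q through every layer.
Σ(b_i/K_i) = 1.78/5.14 + 7.41/573 + 1.93/0.0547 = 35.64 d.
q = Δh / Σ(b_i/K_i) = 4.98 / 35.64 = 0.1397 m/day.
In each layer the seepage velocity is v_i = q/n_i, so the layer transit time is t_i = b_i·n_i / q:
  layer 1 (medium sand): t_1 = 1.78 × 0.21 / 0.1397 = 2.675 d
  layer 2 (clean gravel): t_2 = 7.41 × 0.22 / 0.1397 = 11.67 d
  layer 3 (fractured sandstone): t_3 = 1.93 × 0.16 / 0.1397 = 2.210 d
Total t = Σ t_i = 16.55 days.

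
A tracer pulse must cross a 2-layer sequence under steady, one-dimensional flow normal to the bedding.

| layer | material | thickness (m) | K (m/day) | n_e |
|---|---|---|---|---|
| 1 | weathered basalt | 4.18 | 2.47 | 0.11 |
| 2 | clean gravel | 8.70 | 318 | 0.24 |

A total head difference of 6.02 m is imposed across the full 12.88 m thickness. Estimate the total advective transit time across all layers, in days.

0.728

With flow normal to the layers, continuity requires the same specific discharge q through every layer.
Σ(b_i/K_i) = 4.18/2.47 + 8.70/318 = 1.720 d.
q = Δh / Σ(b_i/K_i) = 6.02 / 1.720 = 3.501 m/day.
In each layer the seepage velocity is v_i = q/n_i, so the layer transit time is t_i = b_i·n_i / q:
  layer 1 (weathered basalt): t_1 = 4.18 × 0.11 / 3.501 = 0.1313 d
  layer 2 (clean gravel): t_2 = 8.70 × 0.24 / 3.501 = 0.5965 d
Total t = Σ t_i = 0.7278 days.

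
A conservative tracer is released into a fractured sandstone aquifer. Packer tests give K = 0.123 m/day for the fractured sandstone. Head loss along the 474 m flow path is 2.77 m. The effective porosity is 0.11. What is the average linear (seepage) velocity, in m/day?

0.00653

Hydraulic gradient i = Δh / L = 2.77 / 474 = 0.005844.
Darcy flux q = K · i = 0.1230 × 0.005844 = 0.0007188 m/day.
Seepage velocity v = q / n_e = 0.0007188 / 0.11 = 0.006535 m/day.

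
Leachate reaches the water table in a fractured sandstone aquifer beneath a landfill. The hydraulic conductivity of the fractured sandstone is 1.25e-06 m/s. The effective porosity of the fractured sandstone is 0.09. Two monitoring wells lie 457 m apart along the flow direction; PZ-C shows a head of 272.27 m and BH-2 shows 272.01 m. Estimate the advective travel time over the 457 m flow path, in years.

Convert K: 1.25e-06 m/s × 86400 = 0.1080 m/day.
Hydraulic gradient i = (272.27 − 272.01) / 457 = 0.26 / 457 = 0.0005689.
Darcy flux q = K · i = 0.1080 × 0.0005689 = 6.144e-05 m/day.
Seepage velocity v = q / n_e = 6.144e-05 / 0.09 = 0.0006827 m/day.
Travel time t = L / v = 457 / 0.0006827 = 6.694e+05 days = 1833 years.

1830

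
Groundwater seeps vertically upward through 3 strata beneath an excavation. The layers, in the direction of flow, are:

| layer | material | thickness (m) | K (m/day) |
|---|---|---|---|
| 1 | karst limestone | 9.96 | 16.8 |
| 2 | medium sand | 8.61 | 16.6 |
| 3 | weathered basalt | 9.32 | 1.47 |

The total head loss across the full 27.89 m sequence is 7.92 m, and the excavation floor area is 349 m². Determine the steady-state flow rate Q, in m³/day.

371

Flow is perpendicular to layering, so the layers act in series and the equivalent K is the thickness-weighted harmonic mean.
Total thickness L = 9.96 + 8.61 + 9.32 = 27.89 m.
Σ(b_i/K_i) = 9.96/16.8 + 8.61/16.6 + 9.32/1.47 = 7.452 d.
K_eq = L / Σ(b_i/K_i) = 27.89 / 7.452 = 3.743 m/day.
Q = K_eq · A · (Δh/L) = 3.743 × 349 × (7.92/27.89) = 370.9 m³/day.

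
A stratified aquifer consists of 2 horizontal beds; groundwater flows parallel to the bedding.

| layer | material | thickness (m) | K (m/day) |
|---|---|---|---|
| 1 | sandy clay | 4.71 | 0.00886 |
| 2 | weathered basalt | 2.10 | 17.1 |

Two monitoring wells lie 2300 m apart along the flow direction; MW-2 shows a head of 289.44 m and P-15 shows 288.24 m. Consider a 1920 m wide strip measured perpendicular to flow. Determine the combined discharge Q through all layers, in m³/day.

36.0

Flow is parallel to layering, so each bed carries its own Darcy discharge and the transmissivities add.
Σ(K_i·b_i) = 0.00886×4.71 + 17.1×2.10 = 35.95 m²/day.
Hydraulic gradient i = (289.44 − 288.24) / 2300 = 1.2 / 2300 = 0.0005217.
Q = Σ(K_i·b_i) · W · i = 35.95 × 1920 × 0.0005217 = 36.01 m³/day.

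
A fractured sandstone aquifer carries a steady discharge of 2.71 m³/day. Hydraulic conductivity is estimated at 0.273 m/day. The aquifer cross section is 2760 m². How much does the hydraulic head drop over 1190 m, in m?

From Q = K·A·i, i = Q / (K·A) = 2.71 / (0.2730 × 2760) = 0.003597.
Head loss Δh = i · L = 0.003597 × 1190 = 4.280 m.

4.28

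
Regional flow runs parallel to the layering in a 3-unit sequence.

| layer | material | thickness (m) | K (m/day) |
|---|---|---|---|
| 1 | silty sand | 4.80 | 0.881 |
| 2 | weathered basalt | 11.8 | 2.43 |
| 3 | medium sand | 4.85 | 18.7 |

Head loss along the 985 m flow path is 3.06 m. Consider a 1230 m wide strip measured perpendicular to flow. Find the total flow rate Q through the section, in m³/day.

Flow is parallel to layering, so each bed carries its own Darcy discharge and the transmissivities add.
Σ(K_i·b_i) = 0.881×4.80 + 2.43×11.8 + 18.7×4.85 = 123.6 m²/day.
Hydraulic gradient i = Δh / L = 3.06 / 985 = 0.003107.
Q = Σ(K_i·b_i) · W · i = 123.6 × 1230 × 0.003107 = 472.3 m³/day.

472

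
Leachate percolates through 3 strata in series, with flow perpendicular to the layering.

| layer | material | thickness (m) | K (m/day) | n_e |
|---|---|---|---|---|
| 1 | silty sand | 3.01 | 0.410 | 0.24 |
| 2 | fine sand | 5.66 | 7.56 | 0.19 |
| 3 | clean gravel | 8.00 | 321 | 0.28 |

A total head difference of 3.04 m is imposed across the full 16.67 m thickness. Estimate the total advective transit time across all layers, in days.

With flow normal to the layers, continuity requires the same specific discharge q through every layer.
Σ(b_i/K_i) = 3.01/0.410 + 5.66/7.56 + 8.00/321 = 8.115 d.
q = Δh / Σ(b_i/K_i) = 3.04 / 8.115 = 0.3746 m/day.
In each layer the seepage velocity is v_i = q/n_i, so the layer transit time is t_i = b_i·n_i / q:
  layer 1 (silty sand): t_1 = 3.01 × 0.24 / 0.3746 = 1.928 d
  layer 2 (fine sand): t_2 = 5.66 × 0.19 / 0.3746 = 2.871 d
  layer 3 (clean gravel): t_3 = 8.00 × 0.28 / 0.3746 = 5.980 d
Total t = Σ t_i = 10.78 days.

10.8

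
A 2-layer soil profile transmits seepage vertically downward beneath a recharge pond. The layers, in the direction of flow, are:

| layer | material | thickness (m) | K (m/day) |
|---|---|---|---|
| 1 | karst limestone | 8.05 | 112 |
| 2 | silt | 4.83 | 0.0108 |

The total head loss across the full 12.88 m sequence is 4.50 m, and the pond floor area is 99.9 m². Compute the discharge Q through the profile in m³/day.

1.01

Flow is perpendicular to layering, so the layers act in series and the equivalent K is the thickness-weighted harmonic mean.
Total thickness L = 8.05 + 4.83 = 12.88 m.
Σ(b_i/K_i) = 8.05/112 + 4.83/0.0108 = 447.3 d.
K_eq = L / Σ(b_i/K_i) = 12.88 / 447.3 = 0.02880 m/day.
Q = K_eq · A · (Δh/L) = 0.02880 × 99.9 × (4.50/12.88) = 1.005 m³/day.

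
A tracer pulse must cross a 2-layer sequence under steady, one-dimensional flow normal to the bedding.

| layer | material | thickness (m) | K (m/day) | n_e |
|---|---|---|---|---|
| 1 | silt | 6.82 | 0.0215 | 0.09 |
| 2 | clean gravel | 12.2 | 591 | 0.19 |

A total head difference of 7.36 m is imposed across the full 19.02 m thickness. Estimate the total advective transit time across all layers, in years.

0.346

With flow normal to the layers, continuity requires the same specific discharge q through every layer.
Σ(b_i/K_i) = 6.82/0.0215 + 12.2/591 = 317.2 d.
q = Δh / Σ(b_i/K_i) = 7.36 / 317.2 = 0.02320 m/day.
In each layer the seepage velocity is v_i = q/n_i, so the layer transit time is t_i = b_i·n_i / q:
  layer 1 (silt): t_1 = 6.82 × 0.09 / 0.02320 = 26.46 d
  layer 2 (clean gravel): t_2 = 12.2 × 0.19 / 0.02320 = 99.91 d
Total t = Σ t_i = 126.4 days = 0.3460 years.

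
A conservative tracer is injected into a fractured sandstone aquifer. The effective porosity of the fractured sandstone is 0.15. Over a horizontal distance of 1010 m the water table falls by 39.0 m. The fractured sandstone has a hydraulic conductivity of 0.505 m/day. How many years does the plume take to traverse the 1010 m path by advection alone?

Hydraulic gradient i = Δh / L = 39.0 / 1010 = 0.03861.
Darcy flux q = K · i = 0.5050 × 0.03861 = 0.01950 m/day.
Seepage velocity v = q / n_e = 0.01950 / 0.15 = 0.1300 m/day.
Travel time t = L / v = 1010 / 0.1300 = 7769 days = 21.27 years.

21.3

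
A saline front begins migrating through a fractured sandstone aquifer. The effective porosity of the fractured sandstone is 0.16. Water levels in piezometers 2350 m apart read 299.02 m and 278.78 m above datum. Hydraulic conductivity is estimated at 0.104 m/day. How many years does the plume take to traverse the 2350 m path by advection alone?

1150

Hydraulic gradient i = (299.02 − 278.78) / 2350 = 20.24 / 2350 = 0.008613.
Darcy flux q = K · i = 0.1040 × 0.008613 = 0.0008957 m/day.
Seepage velocity v = q / n_e = 0.0008957 / 0.16 = 0.005598 m/day.
Travel time t = L / v = 2350 / 0.005598 = 4.198e+05 days = 1149 years.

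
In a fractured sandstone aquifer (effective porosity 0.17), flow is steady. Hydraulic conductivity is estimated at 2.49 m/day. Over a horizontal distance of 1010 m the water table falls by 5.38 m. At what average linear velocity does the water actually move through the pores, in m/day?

Hydraulic gradient i = Δh / L = 5.38 / 1010 = 0.005327.
Darcy flux q = K · i = 2.490 × 0.005327 = 0.01326 m/day.
Seepage velocity v = q / n_e = 0.01326 / 0.17 = 0.07802 m/day.

0.0780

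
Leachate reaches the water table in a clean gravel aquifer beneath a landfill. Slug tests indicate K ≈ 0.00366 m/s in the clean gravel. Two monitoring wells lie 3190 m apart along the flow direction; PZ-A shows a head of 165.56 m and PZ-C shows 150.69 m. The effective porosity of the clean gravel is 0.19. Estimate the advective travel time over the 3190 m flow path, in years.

Convert K: 0.00366 m/s × 86400 = 316.2 m/day.
Hydraulic gradient i = (165.56 − 150.69) / 3190 = 14.87 / 3190 = 0.004661.
Darcy flux q = K · i = 316.2 × 0.004661 = 1.474 m/day.
Seepage velocity v = q / n_e = 1.474 / 0.19 = 7.758 m/day.
Travel time t = L / v = 3190 / 7.758 = 411.2 days = 1.126 years.

1.13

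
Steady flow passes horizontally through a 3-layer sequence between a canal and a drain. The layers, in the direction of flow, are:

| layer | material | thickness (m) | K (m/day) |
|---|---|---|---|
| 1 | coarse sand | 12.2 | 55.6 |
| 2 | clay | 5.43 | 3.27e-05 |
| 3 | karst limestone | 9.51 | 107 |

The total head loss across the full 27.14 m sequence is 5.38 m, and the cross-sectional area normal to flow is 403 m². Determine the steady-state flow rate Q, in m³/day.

0.0131

Flow is perpendicular to layering, so the layers act in series and the equivalent K is the thickness-weighted harmonic mean.
Total thickness L = 12.2 + 5.43 + 9.51 = 27.14 m.
Σ(b_i/K_i) = 12.2/55.6 + 5.43/3.27e-05 + 9.51/107 = 1.661e+05 d.
K_eq = L / Σ(b_i/K_i) = 27.14 / 1.661e+05 = 0.0001634 m/day.
Q = K_eq · A · (Δh/L) = 0.0001634 × 403 × (5.38/27.14) = 0.01306 m³/day.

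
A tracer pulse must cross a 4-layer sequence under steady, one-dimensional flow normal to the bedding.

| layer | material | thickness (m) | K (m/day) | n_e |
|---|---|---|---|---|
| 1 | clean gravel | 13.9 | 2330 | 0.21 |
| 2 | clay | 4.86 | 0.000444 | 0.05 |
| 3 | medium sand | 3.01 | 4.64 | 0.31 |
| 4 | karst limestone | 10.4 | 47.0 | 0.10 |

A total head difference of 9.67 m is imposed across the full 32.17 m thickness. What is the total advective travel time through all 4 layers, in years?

15.9

With flow normal to the layers, continuity requires the same specific discharge q through every layer.
Σ(b_i/K_i) = 13.9/2330 + 4.86/0.000444 + 3.01/4.64 + 10.4/47.0 = 10947 d.
q = Δh / Σ(b_i/K_i) = 9.67 / 10947 = 0.0008834 m/day.
In each layer the seepage velocity is v_i = q/n_i, so the layer transit time is t_i = b_i·n_i / q:
  layer 1 (clean gravel): t_1 = 13.9 × 0.21 / 0.0008834 = 3304 d
  layer 2 (clay): t_2 = 4.86 × 0.05 / 0.0008834 = 275.1 d
  layer 3 (medium sand): t_3 = 3.01 × 0.31 / 0.0008834 = 1056 d
  layer 4 (karst limestone): t_4 = 10.4 × 0.10 / 0.0008834 = 1177 d
Total t = Σ t_i = 5813 days = 15.92 years.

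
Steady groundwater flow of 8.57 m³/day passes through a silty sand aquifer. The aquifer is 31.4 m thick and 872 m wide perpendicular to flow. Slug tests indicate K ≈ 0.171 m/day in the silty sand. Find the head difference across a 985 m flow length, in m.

Cross-sectional area A = 872 × 31.4 = 27381 m².
From Q = K·A·i, i = Q / (K·A) = 8.57 / (0.1710 × 27381) = 0.001830.
Head loss Δh = i · L = 0.001830 × 985 = 1.803 m.

1.80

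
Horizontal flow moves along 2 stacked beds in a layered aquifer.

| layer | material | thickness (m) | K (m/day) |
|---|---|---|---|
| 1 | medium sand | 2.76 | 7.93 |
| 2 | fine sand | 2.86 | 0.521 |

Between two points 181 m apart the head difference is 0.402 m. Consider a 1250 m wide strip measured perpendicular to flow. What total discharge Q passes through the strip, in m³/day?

64.9

Flow is parallel to layering, so each bed carries its own Darcy discharge and the transmissivities add.
Σ(K_i·b_i) = 7.93×2.76 + 0.521×2.86 = 23.38 m²/day.
Hydraulic gradient i = Δh / L = 0.402 / 181 = 0.002221.
Q = Σ(K_i·b_i) · W · i = 23.38 × 1250 × 0.002221 = 64.90 m³/day.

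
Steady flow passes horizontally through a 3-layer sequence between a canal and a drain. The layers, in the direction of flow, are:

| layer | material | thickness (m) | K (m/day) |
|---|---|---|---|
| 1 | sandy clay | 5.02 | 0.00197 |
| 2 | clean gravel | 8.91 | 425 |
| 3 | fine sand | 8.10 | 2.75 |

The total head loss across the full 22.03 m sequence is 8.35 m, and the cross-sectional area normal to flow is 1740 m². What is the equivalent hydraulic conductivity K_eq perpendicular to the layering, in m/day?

Flow is perpendicular to layering, so the layers act in series and the equivalent K is the thickness-weighted harmonic mean.
Total thickness L = 5.02 + 8.91 + 8.10 = 22.03 m.
Σ(b_i/K_i) = 5.02/0.00197 + 8.91/425 + 8.10/2.75 = 2551 d.
K_eq = L / Σ(b_i/K_i) = 22.03 / 2551 = 0.008635 m/day.

0.00864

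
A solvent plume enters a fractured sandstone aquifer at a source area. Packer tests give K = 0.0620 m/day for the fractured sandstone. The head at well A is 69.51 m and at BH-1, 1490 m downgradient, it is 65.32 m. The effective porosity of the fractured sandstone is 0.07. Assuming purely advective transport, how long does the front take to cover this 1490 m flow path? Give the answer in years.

1640

Hydraulic gradient i = (69.51 − 65.32) / 1490 = 4.19 / 1490 = 0.002812.
Darcy flux q = K · i = 0.06200 × 0.002812 = 0.0001743 m/day.
Seepage velocity v = q / n_e = 0.0001743 / 0.07 = 0.002491 m/day.
Travel time t = L / v = 1490 / 0.002491 = 5.982e+05 days = 1638 years.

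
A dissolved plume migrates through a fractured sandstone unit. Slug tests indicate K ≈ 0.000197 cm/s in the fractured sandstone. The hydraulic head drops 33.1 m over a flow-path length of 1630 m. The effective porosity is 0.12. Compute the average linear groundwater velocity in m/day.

Convert K: 0.000197 cm/s × 864 = 0.1702 m/day.
Hydraulic gradient i = Δh / L = 33.1 / 1630 = 0.02031.
Darcy flux q = K · i = 0.1702 × 0.02031 = 0.003456 m/day.
Seepage velocity v = q / n_e = 0.003456 / 0.12 = 0.02880 m/day.

0.0288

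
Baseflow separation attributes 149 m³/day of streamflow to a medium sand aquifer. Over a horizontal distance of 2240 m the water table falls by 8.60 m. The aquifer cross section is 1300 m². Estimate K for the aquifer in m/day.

Hydraulic gradient i = Δh / L = 8.60 / 2240 = 0.003839.
From Q = K·A·i, K = Q / (A·i) = 149 / (1300 × 0.003839) = 29.85 m/day.

29.9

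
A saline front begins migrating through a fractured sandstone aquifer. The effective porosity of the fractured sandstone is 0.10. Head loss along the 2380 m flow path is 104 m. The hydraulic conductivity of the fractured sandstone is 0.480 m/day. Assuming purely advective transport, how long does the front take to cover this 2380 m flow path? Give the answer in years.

31.1

Hydraulic gradient i = Δh / L = 104 / 2380 = 0.04370.
Darcy flux q = K · i = 0.4800 × 0.04370 = 0.02097 m/day.
Seepage velocity v = q / n_e = 0.02097 / 0.10 = 0.2097 m/day.
Travel time t = L / v = 2380 / 0.2097 = 11347 days = 31.07 years.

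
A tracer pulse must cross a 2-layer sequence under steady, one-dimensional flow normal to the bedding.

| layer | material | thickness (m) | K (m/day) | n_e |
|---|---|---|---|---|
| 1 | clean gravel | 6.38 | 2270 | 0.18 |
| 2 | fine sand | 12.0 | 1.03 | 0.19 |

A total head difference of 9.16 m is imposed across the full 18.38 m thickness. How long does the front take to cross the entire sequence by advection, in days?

4.36

With flow normal to the layers, continuity requires the same specific discharge q through every layer.
Σ(b_i/K_i) = 6.38/2270 + 12.0/1.03 = 11.65 d.
q = Δh / Σ(b_i/K_i) = 9.16 / 11.65 = 0.7860 m/day.
In each layer the seepage velocity is v_i = q/n_i, so the layer transit time is t_i = b_i·n_i / q:
  layer 1 (clean gravel): t_1 = 6.38 × 0.18 / 0.7860 = 1.461 d
  layer 2 (fine sand): t_2 = 12.0 × 0.19 / 0.7860 = 2.901 d
Total t = Σ t_i = 4.362 days.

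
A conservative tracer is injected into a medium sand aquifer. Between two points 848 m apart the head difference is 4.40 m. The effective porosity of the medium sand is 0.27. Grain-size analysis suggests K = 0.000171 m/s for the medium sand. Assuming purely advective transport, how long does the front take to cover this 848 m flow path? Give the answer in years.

Convert K: 0.000171 m/s × 86400 = 14.77 m/day.
Hydraulic gradient i = Δh / L = 4.40 / 848 = 0.005189.
Darcy flux q = K · i = 14.77 × 0.005189 = 0.07666 m/day.
Seepage velocity v = q / n_e = 0.07666 / 0.27 = 0.2839 m/day.
Travel time t = L / v = 848 / 0.2839 = 2987 days = 8.177 years.

8.18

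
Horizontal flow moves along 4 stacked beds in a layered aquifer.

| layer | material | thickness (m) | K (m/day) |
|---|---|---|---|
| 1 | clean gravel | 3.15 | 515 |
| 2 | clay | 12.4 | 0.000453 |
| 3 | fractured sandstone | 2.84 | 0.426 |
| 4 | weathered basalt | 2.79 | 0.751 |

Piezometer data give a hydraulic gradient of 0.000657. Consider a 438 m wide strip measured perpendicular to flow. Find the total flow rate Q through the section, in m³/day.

468

Flow is parallel to layering, so each bed carries its own Darcy discharge and the transmissivities add.
Σ(K_i·b_i) = 515×3.15 + 0.000453×12.4 + 0.426×2.84 + 0.751×2.79 = 1626 m²/day.
Hydraulic gradient i = 0.000657.
Q = Σ(K_i·b_i) · W · i = 1626 × 438 × 0.0006570 = 467.8 m³/day.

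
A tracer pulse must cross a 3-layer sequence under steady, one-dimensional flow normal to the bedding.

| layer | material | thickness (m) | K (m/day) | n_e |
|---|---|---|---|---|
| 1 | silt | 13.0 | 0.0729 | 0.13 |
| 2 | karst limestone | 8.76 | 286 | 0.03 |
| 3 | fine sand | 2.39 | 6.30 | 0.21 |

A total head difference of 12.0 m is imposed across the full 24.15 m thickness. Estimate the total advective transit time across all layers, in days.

36.6

With flow normal to the layers, continuity requires the same specific discharge q through every layer.
Σ(b_i/K_i) = 13.0/0.0729 + 8.76/286 + 2.39/6.30 = 178.7 d.
q = Δh / Σ(b_i/K_i) = 12.0 / 178.7 = 0.06714 m/day.
In each layer the seepage velocity is v_i = q/n_i, so the layer transit time is t_i = b_i·n_i / q:
  layer 1 (silt): t_1 = 13.0 × 0.13 / 0.06714 = 25.17 d
  layer 2 (karst limestone): t_2 = 8.76 × 0.03 / 0.06714 = 3.914 d
  layer 3 (fine sand): t_3 = 2.39 × 0.21 / 0.06714 = 7.476 d
Total t = Σ t_i = 36.56 days.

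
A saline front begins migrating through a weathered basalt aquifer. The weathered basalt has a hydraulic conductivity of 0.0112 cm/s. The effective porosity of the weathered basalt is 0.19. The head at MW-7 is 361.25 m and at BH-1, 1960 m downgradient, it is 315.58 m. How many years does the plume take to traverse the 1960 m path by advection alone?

Convert K: 0.0112 cm/s × 864 = 9.677 m/day.
Hydraulic gradient i = (361.25 − 315.58) / 1960 = 45.67 / 1960 = 0.02330.
Darcy flux q = K · i = 9.677 × 0.02330 = 0.2255 m/day.
Seepage velocity v = q / n_e = 0.2255 / 0.19 = 1.187 m/day.
Travel time t = L / v = 1960 / 1.187 = 1652 days = 4.522 years.

4.52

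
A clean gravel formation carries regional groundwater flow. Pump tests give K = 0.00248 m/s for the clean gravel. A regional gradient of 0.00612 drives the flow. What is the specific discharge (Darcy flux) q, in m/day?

Convert K: 0.00248 m/s × 86400 = 214.3 m/day.
Hydraulic gradient i = 0.00612.
Specific discharge q = K · i = 214.3 × 0.006120 = 1.311 m/day.

1.31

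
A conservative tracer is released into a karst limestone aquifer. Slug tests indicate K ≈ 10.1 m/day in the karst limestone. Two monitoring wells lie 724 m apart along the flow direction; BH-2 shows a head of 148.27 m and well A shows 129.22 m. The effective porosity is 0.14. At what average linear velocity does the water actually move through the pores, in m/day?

Hydraulic gradient i = (148.27 − 129.22) / 724 = 19.05 / 724 = 0.02631.
Darcy flux q = K · i = 10.10 × 0.02631 = 0.2658 m/day.
Seepage velocity v = q / n_e = 0.2658 / 0.14 = 1.898 m/day.

1.90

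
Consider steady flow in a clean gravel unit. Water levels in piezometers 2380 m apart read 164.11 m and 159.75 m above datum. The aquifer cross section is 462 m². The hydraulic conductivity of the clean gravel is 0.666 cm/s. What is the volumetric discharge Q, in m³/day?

487

Convert K: 0.666 cm/s × 864 = 575.4 m/day.
Hydraulic gradient i = (164.11 − 159.75) / 2380 = 4.36 / 2380 = 0.001832.
Darcy's law: Q = K · A · i = 575.4 × 462.0 × 0.001832 = 487.0 m³/day.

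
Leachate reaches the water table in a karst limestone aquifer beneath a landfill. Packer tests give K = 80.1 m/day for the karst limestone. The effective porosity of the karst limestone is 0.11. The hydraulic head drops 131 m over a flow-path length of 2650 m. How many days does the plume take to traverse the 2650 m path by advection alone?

Hydraulic gradient i = Δh / L = 131 / 2650 = 0.04943.
Darcy flux q = K · i = 80.10 × 0.04943 = 3.960 m/day.
Seepage velocity v = q / n_e = 3.960 / 0.11 = 36.00 m/day.
Travel time t = L / v = 2650 / 36.00 = 73.62 days.

73.6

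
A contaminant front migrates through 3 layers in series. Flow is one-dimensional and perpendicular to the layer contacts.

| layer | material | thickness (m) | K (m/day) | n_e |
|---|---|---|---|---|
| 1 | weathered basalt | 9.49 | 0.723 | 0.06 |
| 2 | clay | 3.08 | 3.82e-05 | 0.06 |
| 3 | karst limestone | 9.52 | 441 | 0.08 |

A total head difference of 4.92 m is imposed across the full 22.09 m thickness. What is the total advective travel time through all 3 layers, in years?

68.0

With flow normal to the layers, continuity requires the same specific discharge q through every layer.
Σ(b_i/K_i) = 9.49/0.723 + 3.08/3.82e-05 + 9.52/441 = 80641 d.
q = Δh / Σ(b_i/K_i) = 4.92 / 80641 = 6.101e-05 m/day.
In each layer the seepage velocity is v_i = q/n_i, so the layer transit time is t_i = b_i·n_i / q:
  layer 1 (weathered basalt): t_1 = 9.49 × 0.06 / 6.101e-05 = 9333 d
  layer 2 (clay): t_2 = 3.08 × 0.06 / 6.101e-05 = 3029 d
  layer 3 (karst limestone): t_3 = 9.52 × 0.08 / 6.101e-05 = 12483 d
Total t = Σ t_i = 24845 days = 68.02 years.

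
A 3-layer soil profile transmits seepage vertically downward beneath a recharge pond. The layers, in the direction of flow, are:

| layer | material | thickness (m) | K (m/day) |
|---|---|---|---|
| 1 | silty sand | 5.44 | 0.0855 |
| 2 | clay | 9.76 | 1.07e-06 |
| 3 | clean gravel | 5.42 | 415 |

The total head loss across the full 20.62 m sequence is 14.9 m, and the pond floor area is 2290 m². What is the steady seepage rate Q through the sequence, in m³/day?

Flow is perpendicular to layering, so the layers act in series and the equivalent K is the thickness-weighted harmonic mean.
Total thickness L = 5.44 + 9.76 + 5.42 = 20.62 m.
Σ(b_i/K_i) = 5.44/0.0855 + 9.76/1.07e-06 + 5.42/415 = 9.122e+06 d.
K_eq = L / Σ(b_i/K_i) = 20.62 / 9.122e+06 = 2.261e-06 m/day.
Q = K_eq · A · (Δh/L) = 2.261e-06 × 2290 × (14.9/20.62) = 0.003741 m³/day.

0.00374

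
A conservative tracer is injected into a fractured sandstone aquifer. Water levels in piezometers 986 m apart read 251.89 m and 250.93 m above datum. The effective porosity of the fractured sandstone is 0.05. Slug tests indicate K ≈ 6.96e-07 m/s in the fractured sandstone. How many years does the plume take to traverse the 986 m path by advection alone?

Convert K: 6.96e-07 m/s × 86400 = 0.06013 m/day.
Hydraulic gradient i = (251.89 − 250.93) / 986 = 0.96 / 986 = 0.0009736.
Darcy flux q = K · i = 0.06013 × 0.0009736 = 5.855e-05 m/day.
Seepage velocity v = q / n_e = 5.855e-05 / 0.05 = 0.001171 m/day.
Travel time t = L / v = 986 / 0.001171 = 8.420e+05 days = 2305 years.

2310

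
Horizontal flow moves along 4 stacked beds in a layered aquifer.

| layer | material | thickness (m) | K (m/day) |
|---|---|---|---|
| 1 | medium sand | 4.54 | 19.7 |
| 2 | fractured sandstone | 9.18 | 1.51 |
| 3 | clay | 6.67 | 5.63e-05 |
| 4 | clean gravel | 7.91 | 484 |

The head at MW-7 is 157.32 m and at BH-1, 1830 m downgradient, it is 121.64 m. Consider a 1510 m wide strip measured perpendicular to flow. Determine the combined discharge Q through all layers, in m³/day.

116000

Flow is parallel to layering, so each bed carries its own Darcy discharge and the transmissivities add.
Σ(K_i·b_i) = 19.7×4.54 + 1.51×9.18 + 5.63e-05×6.67 + 484×7.91 = 3932 m²/day.
Hydraulic gradient i = (157.32 − 121.64) / 1830 = 35.68 / 1830 = 0.01950.
Q = Σ(K_i·b_i) · W · i = 3932 × 1510 × 0.01950 = 1.158e+05 m³/day.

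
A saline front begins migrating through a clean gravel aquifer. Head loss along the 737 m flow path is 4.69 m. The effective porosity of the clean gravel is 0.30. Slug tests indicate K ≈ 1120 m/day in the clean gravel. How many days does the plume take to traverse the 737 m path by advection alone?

Hydraulic gradient i = Δh / L = 4.69 / 737 = 0.006364.
Darcy flux q = K · i = 1120 × 0.006364 = 7.127 m/day.
Seepage velocity v = q / n_e = 7.127 / 0.30 = 23.76 m/day.
Travel time t = L / v = 737 / 23.76 = 31.02 days.

31.0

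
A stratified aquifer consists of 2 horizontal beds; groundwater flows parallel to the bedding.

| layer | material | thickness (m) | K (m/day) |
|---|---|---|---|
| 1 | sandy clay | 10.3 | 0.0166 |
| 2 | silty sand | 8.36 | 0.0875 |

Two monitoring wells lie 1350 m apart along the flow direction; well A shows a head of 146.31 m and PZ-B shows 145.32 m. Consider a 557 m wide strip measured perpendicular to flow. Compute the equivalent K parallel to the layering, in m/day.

Flow is parallel to layering, so each bed carries its own Darcy discharge and the transmissivities add.
Σ(K_i·b_i) = 0.0166×10.3 + 0.0875×8.36 = 0.9025 m²/day.
Total thickness b = 18.66 m, so K_eq = Σ(K_i·b_i)/b = 0.04836 m/day.

0.0484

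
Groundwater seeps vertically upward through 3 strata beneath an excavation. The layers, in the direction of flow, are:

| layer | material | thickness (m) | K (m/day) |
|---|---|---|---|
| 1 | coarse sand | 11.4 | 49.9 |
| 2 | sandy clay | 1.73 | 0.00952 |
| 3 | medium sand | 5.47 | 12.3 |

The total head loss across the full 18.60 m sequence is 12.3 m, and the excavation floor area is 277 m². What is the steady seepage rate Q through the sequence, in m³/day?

18.7

Flow is perpendicular to layering, so the layers act in series and the equivalent K is the thickness-weighted harmonic mean.
Total thickness L = 11.4 + 1.73 + 5.47 = 18.60 m.
Σ(b_i/K_i) = 11.4/49.9 + 1.73/0.00952 + 5.47/12.3 = 182.4 d.
K_eq = L / Σ(b_i/K_i) = 18.60 / 182.4 = 0.1020 m/day.
Q = K_eq · A · (Δh/L) = 0.1020 × 277 × (12.3/18.60) = 18.68 m³/day.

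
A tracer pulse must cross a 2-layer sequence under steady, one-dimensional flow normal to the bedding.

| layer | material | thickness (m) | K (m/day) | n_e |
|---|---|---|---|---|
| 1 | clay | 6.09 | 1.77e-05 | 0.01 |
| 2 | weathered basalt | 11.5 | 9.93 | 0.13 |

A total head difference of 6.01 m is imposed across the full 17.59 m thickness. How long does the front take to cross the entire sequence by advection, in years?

With flow normal to the layers, continuity requires the same specific discharge q through every layer.
Σ(b_i/K_i) = 6.09/1.77e-05 + 11.5/9.93 = 3.441e+05 d.
q = Δh / Σ(b_i/K_i) = 6.01 / 3.441e+05 = 1.747e-05 m/day.
In each layer the seepage velocity is v_i = q/n_i, so the layer transit time is t_i = b_i·n_i / q:
  layer 1 (clay): t_1 = 6.09 × 0.01 / 1.747e-05 = 3486 d
  layer 2 (weathered basalt): t_2 = 11.5 × 0.13 / 1.747e-05 = 85588 d
Total t = Σ t_i = 89074 days = 243.9 years.

244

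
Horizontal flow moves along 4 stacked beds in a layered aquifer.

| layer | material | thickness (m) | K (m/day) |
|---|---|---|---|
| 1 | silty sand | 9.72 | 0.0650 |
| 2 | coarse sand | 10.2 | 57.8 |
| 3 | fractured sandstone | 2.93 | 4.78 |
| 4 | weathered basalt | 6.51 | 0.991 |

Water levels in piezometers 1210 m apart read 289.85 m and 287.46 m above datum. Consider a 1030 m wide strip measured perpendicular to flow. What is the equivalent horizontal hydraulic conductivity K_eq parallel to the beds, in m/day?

20.8

Flow is parallel to layering, so each bed carries its own Darcy discharge and the transmissivities add.
Σ(K_i·b_i) = 0.0650×9.72 + 57.8×10.2 + 4.78×2.93 + 0.991×6.51 = 610.6 m²/day.
Total thickness b = 29.36 m, so K_eq = Σ(K_i·b_i)/b = 20.80 m/day.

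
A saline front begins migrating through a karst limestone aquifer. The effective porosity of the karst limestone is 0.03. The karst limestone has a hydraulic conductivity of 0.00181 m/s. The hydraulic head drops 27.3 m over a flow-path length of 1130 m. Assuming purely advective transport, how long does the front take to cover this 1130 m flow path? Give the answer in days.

Convert K: 0.00181 m/s × 86400 = 156.4 m/day.
Hydraulic gradient i = Δh / L = 27.3 / 1130 = 0.02416.
Darcy flux q = K · i = 156.4 × 0.02416 = 3.778 m/day.
Seepage velocity v = q / n_e = 3.778 / 0.03 = 125.9 m/day.
Travel time t = L / v = 1130 / 125.9 = 8.973 days.

8.97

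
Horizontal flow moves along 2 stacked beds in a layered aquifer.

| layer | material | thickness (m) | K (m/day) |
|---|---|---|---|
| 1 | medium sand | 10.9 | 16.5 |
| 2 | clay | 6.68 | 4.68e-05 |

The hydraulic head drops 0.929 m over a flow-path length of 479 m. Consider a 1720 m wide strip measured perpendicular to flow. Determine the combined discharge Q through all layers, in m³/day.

Flow is parallel to layering, so each bed carries its own Darcy discharge and the transmissivities add.
Σ(K_i·b_i) = 16.5×10.9 + 4.68e-05×6.68 = 179.9 m²/day.
Hydraulic gradient i = Δh / L = 0.929 / 479 = 0.001939.
Q = Σ(K_i·b_i) · W · i = 179.9 × 1720 × 0.001939 = 600.0 m³/day.

600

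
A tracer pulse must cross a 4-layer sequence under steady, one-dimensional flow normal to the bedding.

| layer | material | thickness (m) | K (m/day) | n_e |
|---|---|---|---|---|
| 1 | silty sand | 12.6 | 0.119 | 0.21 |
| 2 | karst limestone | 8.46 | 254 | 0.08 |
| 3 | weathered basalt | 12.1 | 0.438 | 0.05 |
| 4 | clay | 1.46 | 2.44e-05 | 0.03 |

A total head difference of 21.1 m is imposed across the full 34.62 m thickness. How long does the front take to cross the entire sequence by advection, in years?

With flow normal to the layers, continuity requires the same specific discharge q through every layer.
Σ(b_i/K_i) = 12.6/0.119 + 8.46/254 + 12.1/0.438 + 1.46/2.44e-05 = 59970 d.
q = Δh / Σ(b_i/K_i) = 21.1 / 59970 = 0.0003518 m/day.
In each layer the seepage velocity is v_i = q/n_i, so the layer transit time is t_i = b_i·n_i / q:
  layer 1 (silty sand): t_1 = 12.6 × 0.21 / 0.0003518 = 7520 d
  layer 2 (karst limestone): t_2 = 8.46 × 0.08 / 0.0003518 = 1924 d
  layer 3 (weathered basalt): t_3 = 12.1 × 0.05 / 0.0003518 = 1720 d
  layer 4 (clay): t_4 = 1.46 × 0.03 / 0.0003518 = 124.5 d
Total t = Σ t_i = 11288 days = 30.90 years.

30.9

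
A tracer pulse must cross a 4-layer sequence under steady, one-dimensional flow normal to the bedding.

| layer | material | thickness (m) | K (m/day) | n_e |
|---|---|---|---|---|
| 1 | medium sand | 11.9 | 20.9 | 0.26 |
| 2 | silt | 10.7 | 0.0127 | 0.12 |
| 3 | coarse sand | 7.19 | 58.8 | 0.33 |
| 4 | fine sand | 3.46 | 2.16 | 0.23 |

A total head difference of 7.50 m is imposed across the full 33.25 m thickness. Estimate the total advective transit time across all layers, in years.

2.33

With flow normal to the layers, continuity requires the same specific discharge q through every layer.
Σ(b_i/K_i) = 11.9/20.9 + 10.7/0.0127 + 7.19/58.8 + 3.46/2.16 = 844.8 d.
q = Δh / Σ(b_i/K_i) = 7.50 / 844.8 = 0.008878 m/day.
In each layer the seepage velocity is v_i = q/n_i, so the layer transit time is t_i = b_i·n_i / q:
  layer 1 (medium sand): t_1 = 11.9 × 0.26 / 0.008878 = 348.5 d
  layer 2 (silt): t_2 = 10.7 × 0.12 / 0.008878 = 144.6 d
  layer 3 (coarse sand): t_3 = 7.19 × 0.33 / 0.008878 = 267.3 d
  layer 4 (fine sand): t_4 = 3.46 × 0.23 / 0.008878 = 89.64 d
Total t = Σ t_i = 850.1 days = 2.327 years.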